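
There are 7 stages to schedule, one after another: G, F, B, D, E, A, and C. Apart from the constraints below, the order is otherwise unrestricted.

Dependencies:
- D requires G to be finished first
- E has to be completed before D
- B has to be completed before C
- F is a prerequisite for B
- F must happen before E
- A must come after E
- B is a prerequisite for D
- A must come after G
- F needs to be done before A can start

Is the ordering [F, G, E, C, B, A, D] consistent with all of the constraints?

No

In the proposed order, C appears before B.
But one of the constraints requires B before C, so this ordering violates it.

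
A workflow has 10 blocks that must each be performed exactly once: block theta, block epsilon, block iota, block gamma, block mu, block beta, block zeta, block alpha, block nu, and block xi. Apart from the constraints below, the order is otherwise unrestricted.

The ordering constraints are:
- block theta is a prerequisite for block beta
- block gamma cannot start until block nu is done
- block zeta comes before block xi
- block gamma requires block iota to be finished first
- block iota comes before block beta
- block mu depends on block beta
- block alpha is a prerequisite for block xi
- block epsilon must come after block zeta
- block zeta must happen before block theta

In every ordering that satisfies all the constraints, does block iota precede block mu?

Yes

Following the dependencies: block iota → block beta → block mu.
So block iota must precede block mu in any valid ordering.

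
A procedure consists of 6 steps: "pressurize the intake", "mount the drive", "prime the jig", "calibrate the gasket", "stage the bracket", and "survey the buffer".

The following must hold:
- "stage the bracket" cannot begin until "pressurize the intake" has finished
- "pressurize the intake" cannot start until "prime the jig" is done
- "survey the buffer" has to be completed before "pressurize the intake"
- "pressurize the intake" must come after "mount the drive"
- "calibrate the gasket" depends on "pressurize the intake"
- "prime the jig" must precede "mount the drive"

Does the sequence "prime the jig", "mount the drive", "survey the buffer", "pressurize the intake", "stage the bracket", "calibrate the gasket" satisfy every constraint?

Yes

Every stated constraint is respected: "prime the jig" sits at position 1, ahead of "pressurize the intake" at position 4, and each of the other listed pairs likewise has the predecessor earlier in the sequence.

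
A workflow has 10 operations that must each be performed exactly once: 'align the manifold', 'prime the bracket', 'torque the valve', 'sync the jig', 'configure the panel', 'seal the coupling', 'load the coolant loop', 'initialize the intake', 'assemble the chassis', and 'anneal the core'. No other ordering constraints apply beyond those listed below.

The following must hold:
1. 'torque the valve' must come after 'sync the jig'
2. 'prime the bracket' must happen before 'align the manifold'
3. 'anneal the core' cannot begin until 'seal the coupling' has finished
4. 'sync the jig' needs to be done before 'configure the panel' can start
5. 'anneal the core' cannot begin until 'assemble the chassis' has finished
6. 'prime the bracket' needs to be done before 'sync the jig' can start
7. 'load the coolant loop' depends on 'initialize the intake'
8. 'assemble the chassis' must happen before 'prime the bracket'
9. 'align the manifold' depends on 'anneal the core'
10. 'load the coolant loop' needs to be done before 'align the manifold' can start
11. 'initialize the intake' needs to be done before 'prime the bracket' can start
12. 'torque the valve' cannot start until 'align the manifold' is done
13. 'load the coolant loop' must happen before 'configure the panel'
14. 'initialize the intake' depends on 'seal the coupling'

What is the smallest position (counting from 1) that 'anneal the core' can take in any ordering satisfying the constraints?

3

Every operation that must precede 'anneal the core' has to come before it. Tracing all chains that end at 'anneal the core', those operations are: 'seal the coupling', 'assemble the chassis' — 2 in total.
So at minimum 2 operations come before 'anneal the core', putting 'anneal the core' no earlier than position 3. That position is achievable by scheduling exactly those predecessors first.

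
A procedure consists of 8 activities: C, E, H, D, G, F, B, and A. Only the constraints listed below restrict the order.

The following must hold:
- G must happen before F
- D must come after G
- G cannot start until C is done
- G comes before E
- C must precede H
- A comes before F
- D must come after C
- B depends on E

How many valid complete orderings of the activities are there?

2 activities have no prerequisites (C, A), so any of them could come first.
Systematically extending each partial ordering one activity at a time and counting, there are 366 complete orderings.

366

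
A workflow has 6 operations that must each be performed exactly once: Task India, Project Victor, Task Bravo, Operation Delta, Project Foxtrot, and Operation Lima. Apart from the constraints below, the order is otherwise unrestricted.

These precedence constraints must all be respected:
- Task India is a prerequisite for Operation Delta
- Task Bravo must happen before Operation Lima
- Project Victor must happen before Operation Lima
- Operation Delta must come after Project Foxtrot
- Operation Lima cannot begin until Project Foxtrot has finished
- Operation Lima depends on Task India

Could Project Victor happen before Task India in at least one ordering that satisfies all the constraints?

No chain of constraints runs from Task India to Project Victor, so Task India is not required to come first.
That means at least one valid schedule has Project Victor before Task India.

Yes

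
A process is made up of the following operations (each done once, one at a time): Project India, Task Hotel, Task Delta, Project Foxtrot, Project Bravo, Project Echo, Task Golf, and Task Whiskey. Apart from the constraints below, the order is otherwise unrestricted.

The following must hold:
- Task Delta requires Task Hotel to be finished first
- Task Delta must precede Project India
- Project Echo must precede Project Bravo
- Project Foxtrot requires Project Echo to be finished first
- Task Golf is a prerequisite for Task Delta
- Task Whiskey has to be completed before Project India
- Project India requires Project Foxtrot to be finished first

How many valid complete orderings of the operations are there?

4 operations have no prerequisites (Task Hotel, Project Echo, Task Golf, Task Whiskey), so any of them could come first.
Counting all ways to extend the partial order to a total order gives 680.

680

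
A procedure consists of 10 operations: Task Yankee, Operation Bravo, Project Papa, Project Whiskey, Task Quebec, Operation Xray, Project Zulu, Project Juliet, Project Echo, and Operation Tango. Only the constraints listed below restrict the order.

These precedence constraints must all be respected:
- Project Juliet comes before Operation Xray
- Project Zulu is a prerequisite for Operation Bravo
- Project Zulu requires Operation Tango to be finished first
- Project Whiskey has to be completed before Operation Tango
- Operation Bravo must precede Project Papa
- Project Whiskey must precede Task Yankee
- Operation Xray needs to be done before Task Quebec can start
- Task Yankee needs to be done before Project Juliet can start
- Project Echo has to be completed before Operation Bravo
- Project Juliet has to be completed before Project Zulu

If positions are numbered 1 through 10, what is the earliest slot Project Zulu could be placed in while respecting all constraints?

Every operation that must precede Project Zulu has to come before it. Tracing all chains that end at Project Zulu, those operations are: Task Yankee, Project Whiskey, Project Juliet, Operation Tango — 4 in total.
So at minimum 4 operations come before Project Zulu, putting Project Zulu no earlier than position 5. That position is achievable by scheduling exactly those predecessors first.

5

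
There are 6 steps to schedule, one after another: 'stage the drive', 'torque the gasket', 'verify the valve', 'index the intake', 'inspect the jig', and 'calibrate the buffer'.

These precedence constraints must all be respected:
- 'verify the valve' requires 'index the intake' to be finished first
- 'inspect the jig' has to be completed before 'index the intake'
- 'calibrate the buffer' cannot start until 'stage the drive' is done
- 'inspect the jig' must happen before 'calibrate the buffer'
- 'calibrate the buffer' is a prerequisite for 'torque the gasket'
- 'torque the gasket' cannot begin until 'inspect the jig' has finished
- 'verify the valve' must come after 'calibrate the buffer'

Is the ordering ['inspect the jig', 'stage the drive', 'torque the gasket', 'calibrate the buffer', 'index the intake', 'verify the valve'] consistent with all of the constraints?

No

Here 'calibrate the buffer' comes after 'torque the gasket'.
That contradicts the constraint that 'calibrate the buffer' must precede 'torque the gasket'.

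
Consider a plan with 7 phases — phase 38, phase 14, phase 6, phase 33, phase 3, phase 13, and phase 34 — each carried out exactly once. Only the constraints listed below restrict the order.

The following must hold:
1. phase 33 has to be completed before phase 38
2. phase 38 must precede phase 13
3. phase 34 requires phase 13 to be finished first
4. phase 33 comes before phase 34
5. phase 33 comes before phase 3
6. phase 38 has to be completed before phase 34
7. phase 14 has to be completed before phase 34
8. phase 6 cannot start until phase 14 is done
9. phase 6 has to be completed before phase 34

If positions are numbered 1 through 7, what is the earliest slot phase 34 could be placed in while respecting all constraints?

Working backwards through the constraints from phase 34, its full set of required predecessors is phase 38, phase 14, phase 6, phase 33, phase 13 — 5 of them.
With 5 mandatory predecessors, the earliest phase 34 can sit is position 5+1 = 6, and placing just those 5 first achieves it.

6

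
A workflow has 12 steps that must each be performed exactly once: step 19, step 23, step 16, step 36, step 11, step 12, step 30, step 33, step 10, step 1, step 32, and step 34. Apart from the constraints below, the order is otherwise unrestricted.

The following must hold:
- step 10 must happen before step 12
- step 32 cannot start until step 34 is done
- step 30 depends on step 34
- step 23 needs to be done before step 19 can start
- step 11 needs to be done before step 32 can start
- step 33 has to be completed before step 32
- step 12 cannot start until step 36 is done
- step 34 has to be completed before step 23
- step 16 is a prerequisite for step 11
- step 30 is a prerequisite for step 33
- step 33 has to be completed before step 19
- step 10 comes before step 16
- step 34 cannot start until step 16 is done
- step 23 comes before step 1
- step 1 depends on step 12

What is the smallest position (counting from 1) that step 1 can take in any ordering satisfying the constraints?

7

Every step that must precede step 1 has to come before it. Tracing all chains that end at step 1, those steps are: step 23, step 16, step 36, step 12, step 10, step 34 — 6 in total.
With 6 mandatory predecessors, the earliest step 1 can sit is position 6+1 = 7, and placing just those 6 first achieves it.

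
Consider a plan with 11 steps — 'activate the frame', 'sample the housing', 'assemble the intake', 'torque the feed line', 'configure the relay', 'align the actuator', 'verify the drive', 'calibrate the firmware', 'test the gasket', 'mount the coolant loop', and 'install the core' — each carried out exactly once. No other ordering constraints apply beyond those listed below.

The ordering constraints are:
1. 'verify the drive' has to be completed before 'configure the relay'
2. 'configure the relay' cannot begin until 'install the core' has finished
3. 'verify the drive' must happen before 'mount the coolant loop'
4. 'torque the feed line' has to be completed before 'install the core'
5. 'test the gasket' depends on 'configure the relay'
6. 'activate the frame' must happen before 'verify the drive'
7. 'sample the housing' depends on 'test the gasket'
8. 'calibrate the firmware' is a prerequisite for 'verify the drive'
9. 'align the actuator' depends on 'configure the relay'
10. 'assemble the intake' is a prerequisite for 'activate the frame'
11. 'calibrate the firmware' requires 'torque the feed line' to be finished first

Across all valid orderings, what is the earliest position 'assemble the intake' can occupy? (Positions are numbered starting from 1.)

No constraint forces any other step before 'assemble the intake', so it can be placed first.

1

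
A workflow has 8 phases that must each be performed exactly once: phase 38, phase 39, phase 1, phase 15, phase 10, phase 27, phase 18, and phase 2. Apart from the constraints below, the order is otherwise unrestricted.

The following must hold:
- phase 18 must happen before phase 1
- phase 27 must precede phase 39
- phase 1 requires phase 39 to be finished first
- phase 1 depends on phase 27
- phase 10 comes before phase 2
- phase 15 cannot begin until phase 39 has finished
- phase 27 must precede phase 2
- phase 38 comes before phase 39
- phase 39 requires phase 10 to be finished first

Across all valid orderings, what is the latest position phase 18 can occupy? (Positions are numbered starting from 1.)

7

The only phase forced after phase 18 (directly or by a chain) is phase 1.
So at least 1 phase follows phase 18, putting phase 18 no later than position 7. That position is achievable by scheduling everything else first.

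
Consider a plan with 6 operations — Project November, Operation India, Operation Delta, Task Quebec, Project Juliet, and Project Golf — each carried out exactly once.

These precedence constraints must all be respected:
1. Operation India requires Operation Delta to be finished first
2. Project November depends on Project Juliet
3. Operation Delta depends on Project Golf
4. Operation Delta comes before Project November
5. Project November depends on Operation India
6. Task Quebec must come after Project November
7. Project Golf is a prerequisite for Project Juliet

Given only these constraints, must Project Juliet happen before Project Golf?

No

In fact the dependencies run the other way: Project Golf → Project Juliet.
So Project Juliet never precedes Project Golf.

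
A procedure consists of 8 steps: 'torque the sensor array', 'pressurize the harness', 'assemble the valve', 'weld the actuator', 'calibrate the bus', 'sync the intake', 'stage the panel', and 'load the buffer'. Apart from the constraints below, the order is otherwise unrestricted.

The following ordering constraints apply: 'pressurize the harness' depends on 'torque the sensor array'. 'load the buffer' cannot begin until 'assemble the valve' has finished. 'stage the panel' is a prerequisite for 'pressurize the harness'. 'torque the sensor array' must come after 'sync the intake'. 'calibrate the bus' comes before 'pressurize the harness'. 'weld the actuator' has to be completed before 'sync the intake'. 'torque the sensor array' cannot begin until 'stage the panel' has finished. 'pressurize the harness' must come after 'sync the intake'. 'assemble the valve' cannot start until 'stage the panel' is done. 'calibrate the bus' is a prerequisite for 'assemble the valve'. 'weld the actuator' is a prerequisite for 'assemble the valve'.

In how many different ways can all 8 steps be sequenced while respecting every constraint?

The steps with no prerequisites are 'weld the actuator', 'calibrate the bus', 'stage the panel'; any of them can be placed first.
Systematically extending each partial ordering one step at a time and counting, there are 105 complete orderings.

105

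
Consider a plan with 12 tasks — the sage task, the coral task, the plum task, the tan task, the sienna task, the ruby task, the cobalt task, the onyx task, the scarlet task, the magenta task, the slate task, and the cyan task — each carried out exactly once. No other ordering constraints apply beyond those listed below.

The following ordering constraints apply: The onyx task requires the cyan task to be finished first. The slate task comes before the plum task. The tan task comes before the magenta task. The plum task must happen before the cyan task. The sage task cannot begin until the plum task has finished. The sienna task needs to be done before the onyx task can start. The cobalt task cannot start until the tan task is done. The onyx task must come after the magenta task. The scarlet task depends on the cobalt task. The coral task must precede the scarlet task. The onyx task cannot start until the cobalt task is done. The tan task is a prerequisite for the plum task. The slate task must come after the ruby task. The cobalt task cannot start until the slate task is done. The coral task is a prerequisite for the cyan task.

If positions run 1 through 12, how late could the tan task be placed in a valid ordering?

5

The tasks that are forced after the tan task, directly or by a chain of constraints, are the sage task, the plum task, the cobalt task, the onyx task, the scarlet task, the magenta task, the cyan task. That's 7 tasks.
So at least 7 tasks follow the tan task, putting the tan task no later than position 5. That position is achievable by scheduling everything else first.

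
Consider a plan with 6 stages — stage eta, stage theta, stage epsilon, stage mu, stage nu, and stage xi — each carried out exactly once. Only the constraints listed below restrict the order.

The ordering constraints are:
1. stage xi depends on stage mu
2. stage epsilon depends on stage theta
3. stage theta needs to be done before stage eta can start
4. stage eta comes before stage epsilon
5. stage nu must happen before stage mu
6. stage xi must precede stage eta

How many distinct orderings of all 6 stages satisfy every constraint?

4

2 stages have no prerequisites (stage theta, stage nu), so any of them could come first.
Enumerating by repeatedly choosing an available stage (one whose prerequisites are all placed) gives 4 distinct complete orderings.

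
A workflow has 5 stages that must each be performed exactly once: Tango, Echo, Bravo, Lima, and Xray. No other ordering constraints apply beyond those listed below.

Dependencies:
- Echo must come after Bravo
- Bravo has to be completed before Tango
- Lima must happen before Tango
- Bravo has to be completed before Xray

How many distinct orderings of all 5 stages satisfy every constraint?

18

2 stages have no prerequisites (Bravo, Lima), so any of them could come first.
Systematically extending each partial ordering one stage at a time and counting, there are 18 complete orderings.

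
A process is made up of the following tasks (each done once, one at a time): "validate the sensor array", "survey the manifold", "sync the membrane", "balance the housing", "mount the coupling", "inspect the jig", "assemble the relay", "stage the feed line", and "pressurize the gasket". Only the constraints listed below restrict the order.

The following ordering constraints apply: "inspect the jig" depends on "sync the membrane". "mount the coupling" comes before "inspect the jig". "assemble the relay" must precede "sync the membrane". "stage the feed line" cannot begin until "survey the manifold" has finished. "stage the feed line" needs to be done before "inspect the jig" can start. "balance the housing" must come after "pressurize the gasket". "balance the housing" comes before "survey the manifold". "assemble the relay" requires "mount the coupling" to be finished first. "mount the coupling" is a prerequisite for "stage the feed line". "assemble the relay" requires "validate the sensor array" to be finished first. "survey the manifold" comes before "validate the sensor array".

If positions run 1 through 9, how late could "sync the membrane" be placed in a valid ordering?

8

The only task forced after "sync the membrane" (directly or by a chain) is "inspect the jig".
With 1 mandatory successor out of 9 tasks total, the latest slot for "sync the membrane" is 9−1 = 8, and it's reachable by doing all non-successors before "sync the membrane".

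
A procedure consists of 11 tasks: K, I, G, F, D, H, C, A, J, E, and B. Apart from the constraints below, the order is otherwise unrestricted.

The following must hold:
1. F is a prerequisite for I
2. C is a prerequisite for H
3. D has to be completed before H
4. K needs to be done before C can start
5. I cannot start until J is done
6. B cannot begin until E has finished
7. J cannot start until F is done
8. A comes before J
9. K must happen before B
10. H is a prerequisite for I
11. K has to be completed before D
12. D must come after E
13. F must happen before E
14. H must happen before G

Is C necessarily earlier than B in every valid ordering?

Nothing in the constraints links C and B; they are unordered relative to each other.
A valid ordering placing B before C exists, so the answer is no.

No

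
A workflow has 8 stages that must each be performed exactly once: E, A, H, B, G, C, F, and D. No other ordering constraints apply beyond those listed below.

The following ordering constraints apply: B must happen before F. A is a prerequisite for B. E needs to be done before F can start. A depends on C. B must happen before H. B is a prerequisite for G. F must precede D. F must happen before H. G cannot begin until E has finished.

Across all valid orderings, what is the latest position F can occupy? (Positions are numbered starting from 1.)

Every stage that must follow F has to come after it. Tracing all chains starting from F, those stages are: H, D — 2 in total.
With 2 mandatory successors out of 8 stages total, the latest slot for F is 8−2 = 6, and it's reachable by doing all non-successors before F.

6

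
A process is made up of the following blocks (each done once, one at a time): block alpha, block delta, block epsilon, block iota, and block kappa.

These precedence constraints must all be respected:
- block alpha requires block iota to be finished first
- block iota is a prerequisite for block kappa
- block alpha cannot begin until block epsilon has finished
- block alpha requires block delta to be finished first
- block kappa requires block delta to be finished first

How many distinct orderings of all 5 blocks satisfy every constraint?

14

The blocks with no prerequisites are block delta, block epsilon, block iota; any of them can be placed first.
Enumerating by repeatedly choosing an available block (one whose prerequisites are all placed) gives 14 distinct complete orderings.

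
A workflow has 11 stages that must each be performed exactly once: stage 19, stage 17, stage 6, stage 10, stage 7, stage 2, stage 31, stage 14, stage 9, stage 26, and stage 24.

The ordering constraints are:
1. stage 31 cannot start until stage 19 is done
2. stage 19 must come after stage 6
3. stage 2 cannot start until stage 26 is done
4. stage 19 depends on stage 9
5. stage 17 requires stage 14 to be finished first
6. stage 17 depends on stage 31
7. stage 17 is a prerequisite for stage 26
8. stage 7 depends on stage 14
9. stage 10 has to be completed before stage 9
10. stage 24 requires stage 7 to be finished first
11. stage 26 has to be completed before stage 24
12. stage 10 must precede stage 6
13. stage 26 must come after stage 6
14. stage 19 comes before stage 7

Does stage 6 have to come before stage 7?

Following the dependencies: stage 6 → stage 19 → stage 7.
Hence stage 6 necessarily comes before stage 7.

Yes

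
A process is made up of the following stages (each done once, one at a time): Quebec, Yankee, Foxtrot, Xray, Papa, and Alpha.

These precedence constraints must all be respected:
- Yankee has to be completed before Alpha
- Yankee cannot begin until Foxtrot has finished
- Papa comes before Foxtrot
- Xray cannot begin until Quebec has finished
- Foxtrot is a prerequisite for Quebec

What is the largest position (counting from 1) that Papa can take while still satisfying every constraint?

1

Every stage that must follow Papa has to come after it. Tracing all chains starting from Papa, those stages are: Quebec, Yankee, Foxtrot, Xray, Alpha — 5 in total.
With 5 mandatory successors out of 6 stages total, the latest slot for Papa is 6−5 = 1, and it's reachable by doing all non-successors before Papa.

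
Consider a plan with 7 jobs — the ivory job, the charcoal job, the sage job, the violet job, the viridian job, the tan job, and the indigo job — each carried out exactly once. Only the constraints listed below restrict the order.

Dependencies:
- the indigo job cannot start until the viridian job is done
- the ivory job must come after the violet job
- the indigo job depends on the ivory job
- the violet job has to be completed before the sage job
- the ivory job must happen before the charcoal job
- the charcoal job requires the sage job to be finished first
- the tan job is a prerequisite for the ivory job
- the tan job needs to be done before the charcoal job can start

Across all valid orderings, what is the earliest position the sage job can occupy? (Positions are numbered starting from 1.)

2

The only job forced before the sage job (directly or transitively) is the violet job.
With 1 mandatory predecessor, the earliest the sage job can sit is position 1+1 = 2, and placing just that one first achieves it.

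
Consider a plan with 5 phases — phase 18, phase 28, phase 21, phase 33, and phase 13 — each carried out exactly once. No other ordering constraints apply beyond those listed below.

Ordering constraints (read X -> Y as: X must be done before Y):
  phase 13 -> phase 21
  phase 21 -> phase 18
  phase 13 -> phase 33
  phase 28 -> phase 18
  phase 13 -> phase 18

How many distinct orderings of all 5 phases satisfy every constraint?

11

The phases with no prerequisites are phase 28, phase 13; any of them can be placed first.
Counting all ways to extend the partial order to a total order gives 11.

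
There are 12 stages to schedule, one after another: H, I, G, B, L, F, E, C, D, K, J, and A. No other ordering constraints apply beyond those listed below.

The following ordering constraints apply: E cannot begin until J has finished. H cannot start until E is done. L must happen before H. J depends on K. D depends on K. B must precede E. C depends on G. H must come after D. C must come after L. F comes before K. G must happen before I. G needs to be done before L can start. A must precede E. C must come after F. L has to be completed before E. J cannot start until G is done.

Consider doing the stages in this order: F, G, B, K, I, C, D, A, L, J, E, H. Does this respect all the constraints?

Here L comes after C.
Since L is required before C, the ordering is invalid.

No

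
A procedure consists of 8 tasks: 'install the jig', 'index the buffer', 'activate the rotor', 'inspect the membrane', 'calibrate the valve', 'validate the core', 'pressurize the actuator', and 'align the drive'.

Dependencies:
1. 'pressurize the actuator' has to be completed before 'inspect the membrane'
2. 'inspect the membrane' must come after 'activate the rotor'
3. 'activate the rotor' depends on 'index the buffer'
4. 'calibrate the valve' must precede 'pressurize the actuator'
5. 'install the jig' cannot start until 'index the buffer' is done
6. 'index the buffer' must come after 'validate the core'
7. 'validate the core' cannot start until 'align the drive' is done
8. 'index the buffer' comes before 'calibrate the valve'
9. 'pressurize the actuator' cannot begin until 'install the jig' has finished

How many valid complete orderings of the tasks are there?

8

'align the drive' is the only task with nothing required before it, so every ordering starts there.
Counting all ways to extend the partial order to a total order gives 8.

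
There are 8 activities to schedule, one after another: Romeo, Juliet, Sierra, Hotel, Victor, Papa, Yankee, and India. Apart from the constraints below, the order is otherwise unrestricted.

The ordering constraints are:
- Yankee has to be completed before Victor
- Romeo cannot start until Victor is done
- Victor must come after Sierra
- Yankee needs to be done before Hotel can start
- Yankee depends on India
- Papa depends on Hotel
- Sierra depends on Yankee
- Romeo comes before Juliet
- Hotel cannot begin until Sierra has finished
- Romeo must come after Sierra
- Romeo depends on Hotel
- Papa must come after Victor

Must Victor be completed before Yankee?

There is a chain Yankee → Victor, which puts Yankee before Victor.
So Victor does not have to come before Yankee — it cannot.

No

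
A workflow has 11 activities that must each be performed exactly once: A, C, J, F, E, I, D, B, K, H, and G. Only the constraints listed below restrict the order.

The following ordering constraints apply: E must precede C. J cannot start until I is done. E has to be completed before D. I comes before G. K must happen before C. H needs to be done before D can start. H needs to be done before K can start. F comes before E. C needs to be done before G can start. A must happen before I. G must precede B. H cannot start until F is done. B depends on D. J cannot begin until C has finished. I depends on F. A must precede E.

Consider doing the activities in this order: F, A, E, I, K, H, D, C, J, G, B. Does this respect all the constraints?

In the proposed order, K appears before H.
Since H is required before K, the ordering is invalid.

No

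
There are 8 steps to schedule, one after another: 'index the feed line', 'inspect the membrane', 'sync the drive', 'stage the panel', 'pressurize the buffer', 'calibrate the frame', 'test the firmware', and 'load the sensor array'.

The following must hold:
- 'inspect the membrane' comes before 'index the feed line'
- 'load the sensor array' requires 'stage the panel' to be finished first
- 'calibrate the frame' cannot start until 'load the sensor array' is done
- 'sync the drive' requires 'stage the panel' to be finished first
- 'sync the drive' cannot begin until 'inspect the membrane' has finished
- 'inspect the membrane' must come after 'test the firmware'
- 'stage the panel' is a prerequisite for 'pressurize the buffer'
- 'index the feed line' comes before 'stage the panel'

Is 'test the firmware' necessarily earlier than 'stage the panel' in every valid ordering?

Yes

There is a constraint chain 'test the firmware' → 'inspect the membrane' → 'index the feed line' → 'stage the panel'.
So 'test the firmware' must precede 'stage the panel' in any valid ordering.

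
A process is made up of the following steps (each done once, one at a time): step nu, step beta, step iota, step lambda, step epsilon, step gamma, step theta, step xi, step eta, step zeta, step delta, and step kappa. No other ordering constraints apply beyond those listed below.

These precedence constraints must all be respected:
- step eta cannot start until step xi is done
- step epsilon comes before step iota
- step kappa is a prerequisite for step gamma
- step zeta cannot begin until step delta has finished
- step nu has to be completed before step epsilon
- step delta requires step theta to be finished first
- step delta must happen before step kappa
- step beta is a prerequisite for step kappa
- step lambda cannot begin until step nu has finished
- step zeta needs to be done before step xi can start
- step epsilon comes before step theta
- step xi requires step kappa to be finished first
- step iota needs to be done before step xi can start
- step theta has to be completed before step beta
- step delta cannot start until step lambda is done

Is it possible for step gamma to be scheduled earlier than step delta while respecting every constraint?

There is a dependency chain step delta → step kappa → step gamma, so step gamma always comes after step delta.
So no valid ordering can have step gamma before step delta.

No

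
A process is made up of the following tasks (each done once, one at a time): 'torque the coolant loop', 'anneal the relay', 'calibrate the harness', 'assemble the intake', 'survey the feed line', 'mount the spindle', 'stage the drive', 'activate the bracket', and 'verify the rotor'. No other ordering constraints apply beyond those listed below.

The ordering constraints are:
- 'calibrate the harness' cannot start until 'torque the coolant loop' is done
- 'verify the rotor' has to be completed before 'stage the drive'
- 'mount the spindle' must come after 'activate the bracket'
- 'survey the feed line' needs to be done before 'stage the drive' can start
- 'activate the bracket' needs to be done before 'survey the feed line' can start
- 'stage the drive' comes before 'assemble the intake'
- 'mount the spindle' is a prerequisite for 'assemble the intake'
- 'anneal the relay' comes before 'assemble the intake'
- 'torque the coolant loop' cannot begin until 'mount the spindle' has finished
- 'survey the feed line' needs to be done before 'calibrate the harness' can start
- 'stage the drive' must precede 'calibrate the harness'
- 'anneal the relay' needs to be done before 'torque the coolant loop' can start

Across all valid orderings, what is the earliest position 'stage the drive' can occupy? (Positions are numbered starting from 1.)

4

The tasks that are forced before 'stage the drive', directly or transitively, are 'survey the feed line', 'activate the bracket', 'verify the rotor'. That's 3 tasks.
With 3 mandatory predecessors, the earliest 'stage the drive' can sit is position 3+1 = 4, and placing just those 3 first achieves it.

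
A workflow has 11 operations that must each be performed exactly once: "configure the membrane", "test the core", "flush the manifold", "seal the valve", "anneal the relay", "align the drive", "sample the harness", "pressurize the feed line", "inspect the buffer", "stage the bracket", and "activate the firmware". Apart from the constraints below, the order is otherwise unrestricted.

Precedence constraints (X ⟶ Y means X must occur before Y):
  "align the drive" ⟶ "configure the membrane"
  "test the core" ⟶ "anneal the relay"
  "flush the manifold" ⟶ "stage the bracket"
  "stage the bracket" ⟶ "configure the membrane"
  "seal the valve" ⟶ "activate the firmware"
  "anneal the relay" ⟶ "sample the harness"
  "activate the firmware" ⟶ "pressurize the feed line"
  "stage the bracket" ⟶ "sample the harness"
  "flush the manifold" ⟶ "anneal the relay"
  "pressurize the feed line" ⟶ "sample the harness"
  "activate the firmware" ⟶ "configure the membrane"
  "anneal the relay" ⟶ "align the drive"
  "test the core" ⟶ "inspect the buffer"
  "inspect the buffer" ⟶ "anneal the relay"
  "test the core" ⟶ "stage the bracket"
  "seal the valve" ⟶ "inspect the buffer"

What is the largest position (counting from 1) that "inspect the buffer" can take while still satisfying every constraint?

The operations that are forced after "inspect the buffer", directly or by a chain of constraints, are "configure the membrane", "anneal the relay", "align the drive", "sample the harness". That's 4 operations.
So at least 4 operations follow "inspect the buffer", putting "inspect the buffer" no later than position 7. That position is achievable by scheduling everything else first.

7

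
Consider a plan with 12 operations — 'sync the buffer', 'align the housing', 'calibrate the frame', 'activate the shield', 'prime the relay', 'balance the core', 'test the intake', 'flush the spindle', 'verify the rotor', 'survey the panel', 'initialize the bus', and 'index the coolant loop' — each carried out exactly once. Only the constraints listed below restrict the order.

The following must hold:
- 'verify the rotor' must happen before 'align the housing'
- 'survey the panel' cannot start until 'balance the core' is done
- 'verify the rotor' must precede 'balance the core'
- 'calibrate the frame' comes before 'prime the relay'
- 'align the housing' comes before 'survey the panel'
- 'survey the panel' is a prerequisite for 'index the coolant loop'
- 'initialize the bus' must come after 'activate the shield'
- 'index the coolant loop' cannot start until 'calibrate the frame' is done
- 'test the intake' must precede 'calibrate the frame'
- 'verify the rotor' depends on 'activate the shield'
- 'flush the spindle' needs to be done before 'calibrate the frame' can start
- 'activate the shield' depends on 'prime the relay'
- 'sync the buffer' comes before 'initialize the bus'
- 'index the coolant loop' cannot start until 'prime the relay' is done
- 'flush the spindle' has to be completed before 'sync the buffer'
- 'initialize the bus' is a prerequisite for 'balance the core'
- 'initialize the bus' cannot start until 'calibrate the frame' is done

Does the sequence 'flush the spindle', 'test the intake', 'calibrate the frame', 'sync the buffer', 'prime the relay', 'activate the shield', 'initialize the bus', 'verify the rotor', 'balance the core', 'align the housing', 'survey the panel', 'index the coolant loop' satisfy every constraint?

Yes

Every stated constraint is respected: 'calibrate the frame' sits at position 3, ahead of 'index the coolant loop' at position 12, and each of the other listed pairs likewise has the predecessor earlier in the sequence.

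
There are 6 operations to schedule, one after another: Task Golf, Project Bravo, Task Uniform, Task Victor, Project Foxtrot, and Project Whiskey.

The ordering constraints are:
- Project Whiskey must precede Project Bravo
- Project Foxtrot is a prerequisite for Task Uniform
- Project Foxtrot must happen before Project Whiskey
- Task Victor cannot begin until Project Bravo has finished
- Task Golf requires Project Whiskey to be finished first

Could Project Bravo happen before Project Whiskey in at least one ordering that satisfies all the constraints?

There is a dependency chain Project Whiskey → Project Bravo, so Project Bravo always comes after Project Whiskey.
So no valid ordering can have Project Bravo before Project Whiskey.

No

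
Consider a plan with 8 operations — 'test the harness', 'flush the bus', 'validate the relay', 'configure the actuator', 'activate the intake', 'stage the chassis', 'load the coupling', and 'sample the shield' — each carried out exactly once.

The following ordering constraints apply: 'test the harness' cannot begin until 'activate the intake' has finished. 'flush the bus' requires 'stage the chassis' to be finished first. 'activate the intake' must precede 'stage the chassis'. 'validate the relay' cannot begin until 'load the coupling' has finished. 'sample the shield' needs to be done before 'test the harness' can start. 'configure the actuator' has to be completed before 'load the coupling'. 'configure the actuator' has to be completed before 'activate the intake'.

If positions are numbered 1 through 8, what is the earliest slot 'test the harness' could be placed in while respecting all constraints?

4

The operations that are forced before 'test the harness', directly or transitively, are 'configure the actuator', 'activate the intake', 'sample the shield'. That's 3 operations.
So at minimum 3 operations come before 'test the harness', putting 'test the harness' no earlier than position 4. That position is achievable by scheduling exactly those predecessors first.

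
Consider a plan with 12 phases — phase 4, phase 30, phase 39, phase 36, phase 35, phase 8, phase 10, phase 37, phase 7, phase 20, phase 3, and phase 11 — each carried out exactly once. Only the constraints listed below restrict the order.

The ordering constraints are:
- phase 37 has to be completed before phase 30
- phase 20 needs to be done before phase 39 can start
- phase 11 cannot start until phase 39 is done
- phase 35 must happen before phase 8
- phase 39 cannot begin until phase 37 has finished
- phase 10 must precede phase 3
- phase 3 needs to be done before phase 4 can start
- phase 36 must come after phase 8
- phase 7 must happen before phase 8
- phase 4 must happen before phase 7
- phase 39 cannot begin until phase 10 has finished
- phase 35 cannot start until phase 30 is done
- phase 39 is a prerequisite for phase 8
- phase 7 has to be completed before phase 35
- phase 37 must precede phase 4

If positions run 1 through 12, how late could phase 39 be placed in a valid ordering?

9

Following every chain forward from phase 39, the phases that must come later are phase 36, phase 8, phase 11 — 3 of them.
With 3 mandatory successors out of 12 phases total, the latest slot for phase 39 is 12−3 = 9, and it's reachable by doing all non-successors before phase 39.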